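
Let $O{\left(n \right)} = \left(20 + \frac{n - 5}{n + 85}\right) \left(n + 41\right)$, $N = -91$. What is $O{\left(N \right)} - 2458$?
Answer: $-4258$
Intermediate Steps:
$O{\left(n \right)} = \left(20 + \frac{-5 + n}{85 + n}\right) \left(41 + n\right)$
$O{\left(N \right)} - 2458 = \frac{3 \left(23165 + 7 \left(-91\right)^{2} + 852 \left(-91\right)\right)}{85 - 91} - 2458 = \frac{3 \left(23165 + 7 \cdot 8281 - 77532\right)}{-6} - 2458 = 3 \left(- \frac{1}{6}\right) \left(23165 + 57967 - 77532\right) - 2458 = 3 \left(- \frac{1}{6}\right) 3600 - 2458 = -1800 - 2458 = -4258$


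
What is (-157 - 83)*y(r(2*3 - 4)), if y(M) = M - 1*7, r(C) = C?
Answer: 1200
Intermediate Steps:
y(M) = -7 + M (y(M) = M - 7 = -7 + M)
(-157 - 83)*y(r(2*3 - 4)) = (-157 - 83)*(-7 + (2*3 - 4)) = -240*(-7 + (6 - 4)) = -240*(-7 + 2) = -240*(-5) = 1200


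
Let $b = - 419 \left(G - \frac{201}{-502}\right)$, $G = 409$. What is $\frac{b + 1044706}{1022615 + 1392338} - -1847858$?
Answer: $\frac{2240170529108299}{1212306406} \approx 1.8479 \cdot 10^{6}$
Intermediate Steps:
$b = - \frac{86112461}{502}$ ($b = - 419 \left(409 - \frac{201}{-502}\right) = - 419 \left(409 - - \frac{201}{502}\right) = - 419 \left(409 + \frac{201}{502}\right) = \left(-419\right) \frac{205519}{502} = - \frac{86112461}{502} \approx -1.7154 \cdot 10^{5}$)
$\frac{b + 1044706}{1022615 + 1392338} - -1847858 = \frac{- \frac{86112461}{502} + 1044706}{1022615 + 1392338} - -1847858 = \frac{438329951}{502 \cdot 2414953} + 1847858 = \frac{438329951}{502} \cdot \frac{1}{2414953} + 1847858 = \frac{438329951}{1212306406} + 1847858 = \frac{2240170529108299}{1212306406}$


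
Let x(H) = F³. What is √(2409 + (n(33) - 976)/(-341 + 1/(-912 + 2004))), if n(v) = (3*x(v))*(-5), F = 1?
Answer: √334435298862981/372371 ≈ 49.111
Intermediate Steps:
x(H) = 1 (x(H) = 1³ = 1)
n(v) = -15 (n(v) = (3*1)*(-5) = 3*(-5) = -15)
√(2409 + (n(33) - 976)/(-341 + 1/(-912 + 2004))) = √(2409 + (-15 - 976)/(-341 + 1/(-912 + 2004))) = √(2409 - 991/(-341 + 1/1092)) = √(2409 - 991/(-372371/1092)) = √(2409 - 991*(-1092/372371)) = √(2409 + 1082172/372371) = √(898123911/372371) = √334435298862981/372371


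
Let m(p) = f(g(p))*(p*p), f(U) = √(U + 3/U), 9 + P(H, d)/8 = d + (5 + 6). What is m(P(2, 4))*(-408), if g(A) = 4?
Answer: -470016*√19 ≈ -2.0488e+6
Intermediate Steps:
P(H, d) = 16 + 8*d (P(H, d) = -72 + 8*(d + (5 + 6)) = -72 + 8*(d + 11) = -72 + 8*(11 + d) = -72 + (88 + 8*d) = 16 + 8*d)
m(p) = √19*p²/2 (m(p) = √(4 + 3/4)*(p*p) = √(4 + 3*(¼))*p² = √(4 + ¾)*p² = √(19/4)*p² = (√19/2)*p² = √19*p²/2)
m(P(2, 4))*(-408) = (√19*(16 + 8*4)²/2)*(-408) = (√19*(16 + 32)²/2)*(-408) = ((½)*√19*48²)*(-408) = ((½)*√19*2304)*(-408) = (1152*√19)*(-408) = -470016*√19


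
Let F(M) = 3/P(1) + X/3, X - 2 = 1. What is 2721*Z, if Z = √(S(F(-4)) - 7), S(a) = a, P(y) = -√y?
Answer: 8163*I ≈ 8163.0*I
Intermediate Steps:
X = 3 (X = 2 + 1 = 3)
F(M) = -2 (F(M) = 3/((-√1)) + 3/3 = 3/((-1*1)) + 3*(⅓) = 3/(-1) + 1 = 3*(-1) + 1 = -3 + 1 = -2)
Z = 3*I (Z = √(-2 - 7) = √(-9) = 3*I ≈ 3.0*I)
2721*Z = 2721*(3*I) = 8163*I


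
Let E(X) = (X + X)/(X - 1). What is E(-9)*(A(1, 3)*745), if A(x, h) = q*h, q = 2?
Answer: 8046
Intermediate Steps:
E(X) = 2*X/(-1 + X) (E(X) = (2*X)/(-1 + X) = 2*X/(-1 + X))
A(x, h) = 2*h
E(-9)*(A(1, 3)*745) = (2*(-9)/(-1 - 9))*((2*3)*745) = (2*(-9)/(-10))*(6*745) = (2*(-9)*(-⅒))*4470 = (9/5)*4470 = 8046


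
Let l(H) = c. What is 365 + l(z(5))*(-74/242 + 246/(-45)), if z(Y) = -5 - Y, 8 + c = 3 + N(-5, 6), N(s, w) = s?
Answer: 153449/363 ≈ 422.72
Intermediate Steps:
c = -10 (c = -8 + (3 - 5) = -8 - 2 = -10)
l(H) = -10
365 + l(z(5))*(-74/242 + 246/(-45)) = 365 - 10*(-74/242 + 246/(-45)) = 365 - 10*(-74*1/242 + 246*(-1/45)) = 365 - 10*(-37/121 - 82/15) = 365 - 10*(-10477/1815) = 365 + 20954/363 = 153449/363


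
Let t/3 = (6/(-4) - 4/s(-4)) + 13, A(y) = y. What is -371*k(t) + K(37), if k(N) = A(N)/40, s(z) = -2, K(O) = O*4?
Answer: -18211/80 ≈ -227.64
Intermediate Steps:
K(O) = 4*O
t = 81/2 (t = 3*((6/(-4) - 4/(-2)) + 13) = 3*((6*(-¼) - 4*(-½)) + 13) = 3*((-3/2 + 2) + 13) = 3*(½ + 13) = 3*(27/2) = 81/2 ≈ 40.500)
k(N) = N/40
-371*k(t) + K(37) = -371*81/(40*2) + 4*37 = -371*81/80 + 148 = -30051/80 + 148 = -18211/80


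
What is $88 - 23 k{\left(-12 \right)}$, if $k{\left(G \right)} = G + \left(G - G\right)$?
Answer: $364$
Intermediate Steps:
$k{\left(G \right)} = G$ ($k{\left(G \right)} = G + 0 = G$)
$88 - 23 k{\left(-12 \right)} = 88 - -276 = 88 + 276 = 364$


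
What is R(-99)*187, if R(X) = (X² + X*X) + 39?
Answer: 3672867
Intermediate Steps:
R(X) = 39 + 2*X² (R(X) = (X² + X²) + 39 = 2*X² + 39 = 39 + 2*X²)
R(-99)*187 = (39 + 2*(-99)²)*187 = (39 + 2*9801)*187 = (39 + 19602)*187 = 19641*187 = 3672867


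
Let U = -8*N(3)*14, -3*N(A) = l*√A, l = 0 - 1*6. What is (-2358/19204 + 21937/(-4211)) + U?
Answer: -215603843/40434022 - 224*√3 ≈ -393.31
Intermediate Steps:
l = -6 (l = 0 - 6 = -6)
N(A) = 2*√A (N(A) = -(-2)*√A = 2*√A)
U = -224*√3 (U = -16*√3*14 = -224*√3 ≈ -387.98)
(-2358/19204 + 21937/(-4211)) + U = (-2358/19204 + 21937/(-4211)) - 224*√3 = (-2358*1/19204 + 21937*(-1/4211)) - 224*√3 = (-1179/9602 - 21937/4211) - 224*√3 = -215603843/40434022 - 224*√3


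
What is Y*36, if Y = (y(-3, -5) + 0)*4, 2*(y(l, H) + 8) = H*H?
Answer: 648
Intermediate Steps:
y(l, H) = -8 + H²/2 (y(l, H) = -8 + (H*H)/2 = -8 + H²/2)
Y = 18 (Y = ((-8 + (½)*(-5)²) + 0)*4 = ((-8 + (½)*25) + 0)*4 = ((-8 + 25/2) + 0)*4 = (9/2 + 0)*4 = (9/2)*4 = 18)
Y*36 = 18*36 = 648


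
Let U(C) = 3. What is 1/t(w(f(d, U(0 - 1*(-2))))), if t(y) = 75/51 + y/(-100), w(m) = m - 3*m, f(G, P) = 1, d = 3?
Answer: 850/1267 ≈ 0.67088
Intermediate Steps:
w(m) = -2*m
t(y) = 25/17 - y/100 (t(y) = 75*(1/51) + y*(-1/100) = 25/17 - y/100)
1/t(w(f(d, U(0 - 1*(-2))))) = 1/(25/17 - (-1)/50) = 1/(25/17 - 1/100*(-2)) = 1/(25/17 + 1/50) = 1/(1267/850) = 850/1267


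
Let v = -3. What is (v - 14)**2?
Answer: 289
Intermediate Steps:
(v - 14)**2 = (-3 - 14)**2 = (-17)**2 = 289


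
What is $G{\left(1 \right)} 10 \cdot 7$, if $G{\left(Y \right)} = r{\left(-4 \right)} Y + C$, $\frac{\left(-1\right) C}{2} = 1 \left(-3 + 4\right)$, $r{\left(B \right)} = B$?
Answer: $-420$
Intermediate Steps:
$C = -2$ ($C = - 2 \cdot 1 \left(-3 + 4\right) = - 2 \cdot 1 \cdot 1 = \left(-2\right) 1 = -2$)
$G{\left(Y \right)} = -2 - 4 Y$ ($G{\left(Y \right)} = - 4 Y - 2 = -2 - 4 Y$)
$G{\left(1 \right)} 10 \cdot 7 = \left(-2 - 4\right) 10 \cdot 7 = \left(-6\right) 10 \cdot 7 = \left(-60\right) 7 = -420$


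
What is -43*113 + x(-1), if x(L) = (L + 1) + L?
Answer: -4860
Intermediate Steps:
x(L) = 1 + 2*L (x(L) = (1 + L) + L = 1 + 2*L)
-43*113 + x(-1) = -43*113 + (1 + 2*(-1)) = -4859 + (1 - 2) = -4859 - 1 = -4860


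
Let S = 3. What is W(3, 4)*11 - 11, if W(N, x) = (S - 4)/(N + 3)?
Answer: -77/6 ≈ -12.833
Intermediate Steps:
W(N, x) = -1/(3 + N) (W(N, x) = (3 - 4)/(N + 3) = -1/(3 + N))
W(3, 4)*11 - 11 = -1/(3 + 3)*11 - 11 = -1/6*11 - 11 = -1*⅙*11 - 11 = -⅙*11 - 11 = -11/6 - 11 = -77/6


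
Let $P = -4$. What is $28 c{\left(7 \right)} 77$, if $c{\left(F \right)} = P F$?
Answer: $-60368$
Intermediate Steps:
$c{\left(F \right)} = - 4 F$
$28 c{\left(7 \right)} 77 = 28 \left(\left(-4\right) 7\right) 77 = 28 \left(-28\right) 77 = \left(-784\right) 77 = -60368$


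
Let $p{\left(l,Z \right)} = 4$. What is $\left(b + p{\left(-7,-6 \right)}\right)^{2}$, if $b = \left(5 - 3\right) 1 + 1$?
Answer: $49$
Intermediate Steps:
$b = 3$ ($b = \left(5 - 3\right) 1 + 1 = 2 \cdot 1 + 1 = 2 + 1 = 3$)
$\left(b + p{\left(-7,-6 \right)}\right)^{2} = \left(3 + 4\right)^{2} = 7^{2} = 49$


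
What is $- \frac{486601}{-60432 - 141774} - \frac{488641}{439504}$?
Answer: $\frac{57528471929}{44435172912} \approx 1.2947$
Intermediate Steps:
$- \frac{486601}{-60432 - 141774} - \frac{488641}{439504} = - \frac{486601}{-202206} - \frac{488641}{439504} = \left(-486601\right) \left(- \frac{1}{202206}\right) - \frac{488641}{439504} = \frac{486601}{202206} - \frac{488641}{439504} = \frac{57528471929}{44435172912}$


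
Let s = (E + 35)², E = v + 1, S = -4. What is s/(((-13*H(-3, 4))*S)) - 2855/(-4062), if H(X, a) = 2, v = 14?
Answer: 653245/26403 ≈ 24.741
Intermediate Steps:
E = 15 (E = 14 + 1 = 15)
s = 2500 (s = (15 + 35)² = 50² = 2500)
s/(((-13*H(-3, 4))*S)) - 2855/(-4062) = 2500/((-13*2*(-4))) - 2855/(-4062) = 2500/((-26*(-4))) - 2855*(-1/4062) = 2500/104 + 2855/4062 = 2500*(1/104) + 2855/4062 = 625/26 + 2855/4062 = 653245/26403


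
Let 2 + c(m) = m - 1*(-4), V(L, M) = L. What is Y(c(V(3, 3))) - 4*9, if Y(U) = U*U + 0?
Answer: -11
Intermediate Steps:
c(m) = 2 + m (c(m) = -2 + (m - 1*(-4)) = -2 + (m + 4) = -2 + (4 + m) = 2 + m)
Y(U) = U² (Y(U) = U² + 0 = U²)
Y(c(V(3, 3))) - 4*9 = (2 + 3)² - 4*9 = 5² - 36 = 25 - 36 = -11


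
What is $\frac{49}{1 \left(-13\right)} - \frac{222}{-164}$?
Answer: $- \frac{2575}{1066} \approx -2.4156$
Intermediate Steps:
$\frac{49}{1 \left(-13\right)} - \frac{222}{-164} = \frac{49}{-13} - - \frac{111}{82} = 49 \left(- \frac{1}{13}\right) + \frac{111}{82} = - \frac{49}{13} + \frac{111}{82} = - \frac{2575}{1066}$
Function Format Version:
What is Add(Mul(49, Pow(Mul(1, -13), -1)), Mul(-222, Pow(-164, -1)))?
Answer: Rational(-2575, 1066) ≈ -2.4156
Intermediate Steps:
Add(Mul(49, Pow(Mul(1, -13), -1)), Mul(-222, Pow(-164, -1))) = Add(Mul(49, Pow(-13, -1)), Mul(-222, Rational(-1, 164))) = Add(Mul(49, Rational(-1, 13)), Rational(111, 82)) = Add(Rational(-49, 13), Rational(111, 82)) = Rational(-2575, 1066)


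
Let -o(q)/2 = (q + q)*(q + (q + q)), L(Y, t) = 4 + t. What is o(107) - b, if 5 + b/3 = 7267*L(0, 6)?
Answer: -355383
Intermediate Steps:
o(q) = -12*q² (o(q) = -2*(q + q)*(q + (q + q)) = -2*2*q*(q + 2*q) = -2*2*q*3*q = -12*q²)
b = 217995 (b = -15 + 3*(7267*(4 + 6)) = -15 + 3*(7267*10) = -15 + 3*72670 = -15 + 218010 = 217995)
o(107) - b = -12*107² - 1*217995 = -12*11449 - 217995 = -137388 - 217995 = -355383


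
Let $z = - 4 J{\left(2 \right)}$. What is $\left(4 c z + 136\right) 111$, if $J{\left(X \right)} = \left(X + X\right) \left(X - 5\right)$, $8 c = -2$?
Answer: $9768$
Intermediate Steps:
$c = - \frac{1}{4}$ ($c = \frac{1}{8} \left(-2\right) = - \frac{1}{4} \approx -0.25$)
$J{\left(X \right)} = 2 X \left(-5 + X\right)$
$z = 48$ ($z = - 4 \cdot 2 \cdot 2 \left(-5 + 2\right) = - 4 \cdot 2 \cdot 2 \left(-3\right) = \left(-4\right) \left(-12\right) = 48$)
$\left(4 c z + 136\right) 111 = \left(4 \left(- \frac{1}{4}\right) 48 + 136\right) 111 = \left(\left(-1\right) 48 + 136\right) 111 = \left(-48 + 136\right) 111 = 88 \cdot 111 = 9768$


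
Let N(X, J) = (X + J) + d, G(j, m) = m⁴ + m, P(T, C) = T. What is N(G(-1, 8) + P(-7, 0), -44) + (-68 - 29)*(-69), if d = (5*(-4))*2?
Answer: 10706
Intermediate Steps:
d = -40 (d = -20*2 = -40)
G(j, m) = m + m⁴
N(X, J) = -40 + J + X (N(X, J) = (X + J) - 40 = (J + X) - 40 = -40 + J + X)
N(G(-1, 8) + P(-7, 0), -44) + (-68 - 29)*(-69) = (-40 - 44 + ((8 + 8⁴) - 7)) + (-68 - 29)*(-69) = (-40 - 44 + ((8 + 4096) - 7)) - 97*(-69) = (-40 - 44 + (4104 - 7)) + 6693 = (-40 - 44 + 4097) + 6693 = 4013 + 6693 = 10706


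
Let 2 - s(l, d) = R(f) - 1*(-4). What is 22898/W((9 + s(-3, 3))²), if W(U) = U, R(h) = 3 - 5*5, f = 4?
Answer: 22898/841 ≈ 27.227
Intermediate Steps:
R(h) = -22 (R(h) = 3 - 25 = -22)
s(l, d) = 20 (s(l, d) = 2 - (-22 - 1*(-4)) = 2 - (-22 + 4) = 2 - 1*(-18) = 2 + 18 = 20)
22898/W((9 + s(-3, 3))²) = 22898/((9 + 20)²) = 22898/(29²) = 22898/841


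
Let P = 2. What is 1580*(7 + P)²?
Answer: 127980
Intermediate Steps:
1580*(7 + P)² = 1580*(7 + 2)² = 1580*9² = 1580*81 = 127980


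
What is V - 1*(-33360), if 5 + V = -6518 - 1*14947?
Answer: 11890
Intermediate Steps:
V = -21470 (V = -5 + (-6518 - 1*14947) = -5 + (-6518 - 14947) = -5 - 21465 = -21470)
V - 1*(-33360) = -21470 - 1*(-33360) = -21470 + 33360 = 11890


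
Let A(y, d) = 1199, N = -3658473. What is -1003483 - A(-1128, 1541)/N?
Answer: -3671215460260/3658473 ≈ -1.0035e+6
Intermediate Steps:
-1003483 - A(-1128, 1541)/N = -1003483 - 1199/(-3658473) = -1003483 - 1199*(-1)/3658473 = -1003483 - 1*(-1199/3658473) = -1003483 + 1199/3658473 = -3671215460260/3658473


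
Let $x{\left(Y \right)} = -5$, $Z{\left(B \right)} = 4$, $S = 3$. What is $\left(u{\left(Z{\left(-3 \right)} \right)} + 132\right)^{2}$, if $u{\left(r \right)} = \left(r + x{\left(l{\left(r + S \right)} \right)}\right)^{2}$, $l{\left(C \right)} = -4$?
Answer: $17689$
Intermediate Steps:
$u{\left(r \right)} = \left(-5 + r\right)^{2}$ ($u{\left(r \right)} = \left(r - 5\right)^{2} = \left(-5 + r\right)^{2}$)
$\left(u{\left(Z{\left(-3 \right)} \right)} + 132\right)^{2} = \left(\left(-5 + 4\right)^{2} + 132\right)^{2} = \left(\left(-1\right)^{2} + 132\right)^{2} = \left(1 + 132\right)^{2} = 133^{2} = 17689$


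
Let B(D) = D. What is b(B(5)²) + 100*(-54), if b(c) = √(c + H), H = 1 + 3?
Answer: -5400 + √29 ≈ -5394.6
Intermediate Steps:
H = 4
b(c) = √(4 + c) (b(c) = √(c + 4) = √(4 + c))
b(B(5)²) + 100*(-54) = √(4 + 5²) + 100*(-54) = √(4 + 25) - 5400 = √29 - 5400 = -5400 + √29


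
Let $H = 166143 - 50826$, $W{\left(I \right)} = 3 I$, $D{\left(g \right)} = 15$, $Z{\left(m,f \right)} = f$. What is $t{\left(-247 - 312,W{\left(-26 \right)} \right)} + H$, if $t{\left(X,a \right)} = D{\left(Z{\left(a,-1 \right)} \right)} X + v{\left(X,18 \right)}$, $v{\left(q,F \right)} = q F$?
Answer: $96870$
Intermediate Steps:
$v{\left(q,F \right)} = F q$
$H = 115317$ ($H = 166143 - 50826 = 115317$)
$t{\left(X,a \right)} = 33 X$ ($t{\left(X,a \right)} = 15 X + 18 X = 33 X$)
$t{\left(-247 - 312,W{\left(-26 \right)} \right)} + H = 33 \left(-247 - 312\right) + 115317 = 33 \left(-559\right) + 115317 = -18447 + 115317 = 96870$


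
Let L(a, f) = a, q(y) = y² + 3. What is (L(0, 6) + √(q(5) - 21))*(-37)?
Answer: -37*√7 ≈ -97.893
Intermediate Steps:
q(y) = 3 + y²
(L(0, 6) + √(q(5) - 21))*(-37) = (0 + √((3 + 5²) - 21))*(-37) = (0 + √((3 + 25) - 21))*(-37) = (0 + √(28 - 21))*(-37) = (0 + √7)*(-37) = √7*(-37) = -37*√7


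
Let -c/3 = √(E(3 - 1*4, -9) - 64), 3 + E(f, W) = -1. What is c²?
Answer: -612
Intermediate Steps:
E(f, W) = -4 (E(f, W) = -3 - 1 = -4)
c = -6*I*√17 (c = -3*√(-4 - 64) = -6*I*√17 ≈ -24.739*I)
c² = (-6*I*√17)² = -612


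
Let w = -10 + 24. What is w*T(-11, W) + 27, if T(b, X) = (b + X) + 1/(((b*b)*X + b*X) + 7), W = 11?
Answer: 32873/1217 ≈ 27.012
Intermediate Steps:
T(b, X) = X + b + 1/(7 + X*b + X*b**2) (T(b, X) = (X + b) + 1/((b**2*X + X*b) + 7) = (X + b) + 1/((X*b**2 + X*b) + 7) = (X + b) + 1/((X*b + X*b**2) + 7) = (X + b) + 1/(7 + X*b + X*b**2) = X + b + 1/(7 + X*b + X*b**2))
w = 14
w*T(-11, W) + 27 = 14*((1 + 7*11 + 7*(-11) + 11*(-11)**2 + 11*(-11)**3 - 11*11**2 + 11**2*(-11)**2)/(7 + 11*(-11) + 11*(-11)**2)) + 27 = 14*((1 + 77 - 77 + 11*121 + 11*(-1331) - 11*121 + 121*121)/(7 - 121 + 11*121)) + 27 = 14*((1 + 77 - 77 + 1331 - 14641 - 1331 + 14641)/(7 - 121 + 1331)) + 27 = 14*(1/1217) + 27 = 14/1217 + 27 = 32873/1217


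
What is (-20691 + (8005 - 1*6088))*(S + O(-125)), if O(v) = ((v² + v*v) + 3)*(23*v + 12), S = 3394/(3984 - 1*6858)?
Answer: 804646993002720/479 ≈ 1.6798e+12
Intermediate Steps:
S = -1697/1437 (S = 3394/(3984 - 6858) = 3394/(-2874) = 3394*(-1/2874) = -1697/1437 ≈ -1.1809)
O(v) = (3 + 2*v²)*(12 + 23*v) (O(v) = ((v² + v²) + 3)*(12 + 23*v) = (2*v² + 3)*(12 + 23*v) = (3 + 2*v²)*(12 + 23*v))
(-20691 + (8005 - 1*6088))*(S + O(-125)) = (-20691 + (8005 - 1*6088))*(-1697/1437 + (36 + 24*(-125)² + 46*(-125)³ + 69*(-125))) = (-20691 + (8005 - 6088))*(-1697/1437 + (36 + 24*15625 + 46*(-1953125) - 8625)) = (-20691 + 1917)*(-1697/1437 + (36 + 375000 - 89843750 - 8625)) = -18774*(-1697/1437 - 89477339) = -18774*(-128578937840/1437) = 804646993002720/479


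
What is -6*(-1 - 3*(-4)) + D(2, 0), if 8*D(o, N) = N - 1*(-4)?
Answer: -131/2 ≈ -65.500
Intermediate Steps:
D(o, N) = ½ + N/8 (D(o, N) = (N - 1*(-4))/8 = (N + 4)/8 = (4 + N)/8 = ½ + N/8)
-6*(-1 - 3*(-4)) + D(2, 0) = -6*(-1 - 3*(-4)) + (½ + (⅛)*0) = -6*(-1 + 12) + (½ + 0) = -6*11 + ½ = -66 + ½ = -131/2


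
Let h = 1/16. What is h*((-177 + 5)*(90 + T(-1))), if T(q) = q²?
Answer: -3913/4 ≈ -978.25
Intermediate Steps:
h = 1/16 (h = 1*(1/16) = 1/16 ≈ 0.062500)
h*((-177 + 5)*(90 + T(-1))) = ((-177 + 5)*(90 + (-1)²))/16 = (-172*(90 + 1))/16 = (-172*91)/16 = (1/16)*(-15652) = -3913/4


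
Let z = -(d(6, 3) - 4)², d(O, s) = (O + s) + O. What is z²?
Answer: 14641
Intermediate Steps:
d(O, s) = s + 2*O
z = -121 (z = -((3 + 2*6) - 4)² = -((3 + 12) - 4)² = -(15 - 4)² = -1*11² = -1*121 = -121)
z² = (-121)² = 14641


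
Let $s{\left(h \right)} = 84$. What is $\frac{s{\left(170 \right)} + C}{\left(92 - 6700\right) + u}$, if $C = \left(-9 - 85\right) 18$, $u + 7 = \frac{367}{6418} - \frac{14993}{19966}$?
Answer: $\frac{51512998776}{211936706293} \approx 0.24306$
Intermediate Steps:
$u = - \frac{246472517}{32035447}$ ($u = -7 + \left(\frac{367}{6418} - \frac{14993}{19966}\right) = -7 - \frac{22224388}{32035447} = - \frac{246472517}{32035447} \approx -7.6937$)
$C = -1692$ ($C = \left(-94\right) 18 = -1692$)
$\frac{s{\left(170 \right)} + C}{\left(92 - 6700\right) + u} = \frac{84 - 1692}{\left(92 - 6700\right) - \frac{246472517}{32035447}} = - \frac{1608}{\left(92 - 6700\right) - \frac{246472517}{32035447}} = - \frac{1608}{-6608 - \frac{246472517}{32035447}} = - \frac{1608}{- \frac{211936706293}{32035447}} = \left(-1608\right) \left(- \frac{32035447}{211936706293}\right) = \frac{51512998776}{211936706293}$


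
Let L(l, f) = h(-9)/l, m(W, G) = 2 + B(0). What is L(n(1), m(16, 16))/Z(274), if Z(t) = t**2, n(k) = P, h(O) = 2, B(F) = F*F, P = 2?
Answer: 1/75076 ≈ 1.3320e-5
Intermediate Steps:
B(F) = F**2
n(k) = 2
m(W, G) = 2 (m(W, G) = 2 + 0**2 = 2 + 0 = 2)
L(l, f) = 2/l
L(n(1), m(16, 16))/Z(274) = (2/2)/(274**2) = (2*(1/2))/75076 = 1*(1/75076) = 1/75076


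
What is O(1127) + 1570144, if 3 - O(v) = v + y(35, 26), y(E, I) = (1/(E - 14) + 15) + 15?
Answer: 32948789/21 ≈ 1.5690e+6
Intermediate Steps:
y(E, I) = 30 + 1/(-14 + E) (y(E, I) = (1/(-14 + E) + 15) + 15 = (15 + 1/(-14 + E)) + 15 = 30 + 1/(-14 + E))
O(v) = -568/21 - v (O(v) = 3 - (v + (-419 + 30*35)/(-14 + 35)) = 3 - (v + (-419 + 1050)/21) = 3 - (v + (1/21)*631) = 3 - (v + 631/21) = 3 - (631/21 + v) = 3 + (-631/21 - v) = -568/21 - v)
O(1127) + 1570144 = (-568/21 - 1*1127) + 1570144 = (-568/21 - 1127) + 1570144 = -24235/21 + 1570144 = 32948789/21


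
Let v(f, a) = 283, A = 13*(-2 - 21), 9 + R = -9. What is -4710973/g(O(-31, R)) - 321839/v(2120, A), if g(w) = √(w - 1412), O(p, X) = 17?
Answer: -321839/283 + 4710973*I*√155/465 ≈ -1137.2 + 1.2613e+5*I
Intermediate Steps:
R = -18 (R = -9 - 9 = -18)
g(w) = √(-1412 + w)
A = -299 (A = 13*(-23) = -299)
-4710973/g(O(-31, R)) - 321839/v(2120, A) = -4710973/√(-1412 + 17) - 321839/283 = -4710973*(-I*√155/465) - 321839*1/283 = -4710973*(-I*√155/465) - 321839/283 = -(-4710973)*I*√155/465 - 321839/283 = 4710973*I*√155/465 - 321839/283 = -321839/283 + 4710973*I*√155/465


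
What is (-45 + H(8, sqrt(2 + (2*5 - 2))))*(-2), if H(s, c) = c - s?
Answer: 106 - 2*sqrt(10) ≈ 99.675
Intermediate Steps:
(-45 + H(8, sqrt(2 + (2*5 - 2))))*(-2) = (-45 + (sqrt(2 + (2*5 - 2)) - 1*8))*(-2) = (-45 + (sqrt(2 + (10 - 2)) - 8))*(-2) = (-45 + (sqrt(2 + 8) - 8))*(-2) = (-45 + (sqrt(10) - 8))*(-2) = (-45 + (-8 + sqrt(10)))*(-2) = (-53 + sqrt(10))*(-2) = 106 - 2*sqrt(10)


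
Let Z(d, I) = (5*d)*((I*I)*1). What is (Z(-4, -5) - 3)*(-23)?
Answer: 11569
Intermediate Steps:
Z(d, I) = 5*d*I² (Z(d, I) = (5*d)*(I²*1) = (5*d)*I² = 5*d*I²)
(Z(-4, -5) - 3)*(-23) = (5*(-4)*(-5)² - 3)*(-23) = (5*(-4)*25 - 3)*(-23) = (-500 - 3)*(-23) = -503*(-23) = 11569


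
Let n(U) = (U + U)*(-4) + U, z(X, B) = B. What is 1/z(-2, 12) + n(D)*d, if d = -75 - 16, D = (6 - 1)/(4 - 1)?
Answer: 4247/4 ≈ 1061.8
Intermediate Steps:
D = 5/3 ≈ 1.6667
n(U) = -7*U (n(U) = (2*U)*(-4) + U = -8*U + U = -7*U)
d = -91
1/z(-2, 12) + n(D)*d = 1/12 - 7*5/3*(-91) = 1/12 - 35/3*(-91) = 1/12 + 3185/3 = 4247/4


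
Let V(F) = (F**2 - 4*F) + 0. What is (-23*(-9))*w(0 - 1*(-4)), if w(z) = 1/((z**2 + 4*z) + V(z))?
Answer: 207/32 ≈ 6.4688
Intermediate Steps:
V(F) = F**2 - 4*F
w(z) = 1/(z**2 + 4*z + z*(-4 + z)) (w(z) = 1/((z**2 + 4*z) + z*(-4 + z)) = 1/(z**2 + 4*z + z*(-4 + z)))
(-23*(-9))*w(0 - 1*(-4)) = (-23*(-9))*(1/(2*(0 - 1*(-4))**2)) = 207*(1/(2*(0 + 4)**2)) = 207*((1/2)/4**2) = 207*((1/2)*(1/16)) = 207*(1/32) = 207/32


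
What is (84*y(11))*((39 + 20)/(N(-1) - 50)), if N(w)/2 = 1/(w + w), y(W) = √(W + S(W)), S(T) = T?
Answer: -1652*√22/17 ≈ -455.80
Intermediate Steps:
y(W) = √2*√W (y(W) = √(W + W) = √(2*W) = √2*√W)
N(w) = 1/w (N(w) = 2/(w + w) = 2/((2*w)) = 2*(1/(2*w)) = 1/w)
(84*y(11))*((39 + 20)/(N(-1) - 50)) = (84*(√2*√11))*((39 + 20)/(1/(-1) - 50)) = (84*√22)*(59/(-1 - 50)) = (84*√22)*(59/(-51)) = (84*√22)*(59*(-1/51)) = (84*√22)*(-59/51) = -1652*√22/17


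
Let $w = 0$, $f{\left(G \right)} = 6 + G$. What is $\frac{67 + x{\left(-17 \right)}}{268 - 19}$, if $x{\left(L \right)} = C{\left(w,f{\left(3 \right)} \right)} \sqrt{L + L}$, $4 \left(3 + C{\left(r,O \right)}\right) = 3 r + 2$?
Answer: $\frac{67}{249} - \frac{5 i \sqrt{34}}{498} \approx 0.26908 - 0.058544 i$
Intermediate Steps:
$C{\left(r,O \right)} = - \frac{5}{2} + \frac{3 r}{4}$ ($C{\left(r,O \right)} = -3 + \frac{3 r + 2}{4} = -3 + \frac{2 + 3 r}{4} = -3 + \left(\frac{1}{2} + \frac{3 r}{4}\right) = - \frac{5}{2} + \frac{3 r}{4}$)
$x{\left(L \right)} = - \frac{5 \sqrt{2} \sqrt{L}}{2}$ ($x{\left(L \right)} = \left(- \frac{5}{2} + \frac{3}{4} \cdot 0\right) \sqrt{L + L} = \left(- \frac{5}{2} + 0\right) \sqrt{2 L} = - \frac{5 \sqrt{2} \sqrt{L}}{2}$)
$\frac{67 + x{\left(-17 \right)}}{268 - 19} = \frac{67 - \frac{5 \sqrt{2} \sqrt{-17}}{2}}{268 - 19} = \frac{67 - \frac{5 \sqrt{2} i \sqrt{17}}{2}}{249} = \left(67 - \frac{5 i \sqrt{34}}{2}\right) \frac{1}{249} = \frac{67}{249} - \frac{5 i \sqrt{34}}{498}$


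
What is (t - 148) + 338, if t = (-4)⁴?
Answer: 446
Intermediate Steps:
t = 256
(t - 148) + 338 = (256 - 148) + 338 = 108 + 338 = 446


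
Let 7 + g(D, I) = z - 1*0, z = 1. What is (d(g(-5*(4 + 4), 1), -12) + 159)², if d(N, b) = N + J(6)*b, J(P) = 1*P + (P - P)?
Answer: 6561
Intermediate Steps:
J(P) = P (J(P) = P + 0 = P)
g(D, I) = -6 (g(D, I) = -7 + (1 - 1*0) = -7 + (1 + 0) = -7 + 1 = -6)
d(N, b) = N + 6*b
(d(g(-5*(4 + 4), 1), -12) + 159)² = ((-6 + 6*(-12)) + 159)² = ((-6 - 72) + 159)² = (-78 + 159)² = 81² = 6561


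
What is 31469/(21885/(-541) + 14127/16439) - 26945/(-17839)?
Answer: -293123786169497/369503202936 ≈ -793.29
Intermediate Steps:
31469/(21885/(-541) + 14127/16439) - 26945/(-17839) = 31469/(21885*(-1/541) + 14127*(1/16439)) - 26945*(-1/17839) = 31469/(-21885/541 + 831/967) + 26945/17839 = 31469/(-20713224/523147) + 26945/17839 = 31469*(-523147/20713224) + 26945/17839 = -16462912943/20713224 + 26945/17839 = -293123786169497/369503202936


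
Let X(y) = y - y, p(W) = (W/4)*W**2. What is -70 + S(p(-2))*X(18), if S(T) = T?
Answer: -70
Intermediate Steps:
p(W) = W**3/4 (p(W) = (W*(1/4))*W**2 = (W/4)*W**2 = W**3/4)
X(y) = 0
-70 + S(p(-2))*X(18) = -70 + ((1/4)*(-2)**3)*0 = -70 + ((1/4)*(-8))*0 = -70 - 2*0 = -70 + 0 = -70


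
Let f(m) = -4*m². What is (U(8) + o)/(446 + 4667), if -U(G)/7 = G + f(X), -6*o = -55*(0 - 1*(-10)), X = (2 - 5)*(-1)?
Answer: 863/15339 ≈ 0.056262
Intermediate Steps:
X = 3 (X = -3*(-1) = 3)
o = 275/3 (o = -(-55)*(0 - 1*(-10))/6 = -(-55)*(0 + 10)/6 = -(-55)*10/6 = -⅙*(-550) = 275/3 ≈ 91.667)
U(G) = 252 - 7*G (U(G) = -7*(G - 4*3²) = -7*(G - 4*9) = -7*(G - 36) = -7*(-36 + G) = 252 - 7*G)
(U(8) + o)/(446 + 4667) = ((252 - 7*8) + 275/3)/(446 + 4667) = ((252 - 56) + 275/3)/5113 = (196 + 275/3)*(1/5113) = (863/3)*(1/5113) = 863/15339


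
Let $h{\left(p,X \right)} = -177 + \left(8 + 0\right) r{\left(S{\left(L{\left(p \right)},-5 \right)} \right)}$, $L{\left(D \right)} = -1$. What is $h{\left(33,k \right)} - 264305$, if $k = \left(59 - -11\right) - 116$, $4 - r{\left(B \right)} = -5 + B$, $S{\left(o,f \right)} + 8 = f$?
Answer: $-264306$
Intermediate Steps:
$S{\left(o,f \right)} = -8 + f$
$r{\left(B \right)} = 9 - B$ ($r{\left(B \right)} = 4 - \left(-5 + B\right) = 9 - B$)
$k = -46$ ($k = \left(59 + 11\right) - 116 = 70 - 116 = -46$)
$h{\left(p,X \right)} = -1$ ($h{\left(p,X \right)} = -177 + \left(8 + 0\right) \left(9 - \left(-8 - 5\right)\right) = -177 + 8 \left(9 - -13\right) = -177 + 8 \left(9 + 13\right) = -177 + 8 \cdot 22 = -177 + 176 = -1$)
$h{\left(33,k \right)} - 264305 = -1 - 264305 = -264306$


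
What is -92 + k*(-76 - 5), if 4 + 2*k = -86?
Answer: 3553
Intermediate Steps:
k = -45 (k = -2 + (1/2)*(-86) = -2 - 43 = -45)
-92 + k*(-76 - 5) = -92 - 45*(-76 - 5) = -92 - 45*(-81) = -92 + 3645 = 3553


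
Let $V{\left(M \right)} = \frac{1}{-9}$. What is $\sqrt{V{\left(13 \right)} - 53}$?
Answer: $\frac{i \sqrt{478}}{3} \approx 7.2877 i$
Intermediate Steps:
$V{\left(M \right)} = - \frac{1}{9}$
$\sqrt{V{\left(13 \right)} - 53} = \sqrt{- \frac{1}{9} - 53} = \sqrt{- \frac{478}{9}} = \frac{i \sqrt{478}}{3}$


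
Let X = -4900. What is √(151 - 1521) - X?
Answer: 4900 + I*√1370 ≈ 4900.0 + 37.013*I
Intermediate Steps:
√(151 - 1521) - X = √(151 - 1521) - 1*(-4900) = √(-1370) + 4900 = I*√1370 + 4900 = 4900 + I*√1370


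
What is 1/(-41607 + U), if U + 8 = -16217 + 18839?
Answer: -1/38993 ≈ -2.5646e-5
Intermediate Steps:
U = 2614 (U = -8 + (-16217 + 18839) = -8 + 2622 = 2614)
1/(-41607 + U) = 1/(-41607 + 2614) = 1/(-38993) = -1/38993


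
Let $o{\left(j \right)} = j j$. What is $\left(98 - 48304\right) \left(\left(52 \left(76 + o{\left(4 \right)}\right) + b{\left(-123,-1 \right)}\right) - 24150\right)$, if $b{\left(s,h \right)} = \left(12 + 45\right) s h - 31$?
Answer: $597079516$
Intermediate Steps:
$b{\left(s,h \right)} = -31 + 57 h s$ ($b{\left(s,h \right)} = 57 s h - 31 = 57 h s - 31 = -31 + 57 h s$)
$o{\left(j \right)} = j^{2}$
$\left(98 - 48304\right) \left(\left(52 \left(76 + o{\left(4 \right)}\right) + b{\left(-123,-1 \right)}\right) - 24150\right) = \left(98 - 48304\right) \left(\left(52 \left(76 + 4^{2}\right) - \left(31 + 57 \left(-123\right)\right)\right) - 24150\right) = - 48206 \left(\left(52 \left(76 + 16\right) + \left(-31 + 7011\right)\right) - 24150\right) = - 48206 \left(\left(52 \cdot 92 + 6980\right) - 24150\right) = - 48206 \left(\left(4784 + 6980\right) - 24150\right) = - 48206 \left(11764 - 24150\right) = \left(-48206\right) \left(-12386\right) = 597079516$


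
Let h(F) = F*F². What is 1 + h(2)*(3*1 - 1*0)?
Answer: 25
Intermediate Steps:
h(F) = F³
1 + h(2)*(3*1 - 1*0) = 1 + 2³*(3*1 - 1*0) = 1 + 8*(3 + 0) = 1 + 8*3 = 1 + 24 = 25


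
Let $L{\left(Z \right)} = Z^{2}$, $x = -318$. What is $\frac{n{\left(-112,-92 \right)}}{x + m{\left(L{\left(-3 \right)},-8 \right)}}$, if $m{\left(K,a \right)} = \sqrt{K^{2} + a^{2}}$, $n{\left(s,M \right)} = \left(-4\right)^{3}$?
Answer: $\frac{20352}{100979} + \frac{64 \sqrt{145}}{100979} \approx 0.20918$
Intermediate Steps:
$n{\left(s,M \right)} = -64$
$\frac{n{\left(-112,-92 \right)}}{x + m{\left(L{\left(-3 \right)},-8 \right)}} = \frac{1}{-318 + \sqrt{\left(\left(-3\right)^{2}\right)^{2} + \left(-8\right)^{2}}} \left(-64\right) = \frac{1}{-318 + \sqrt{9^{2} + 64}} \left(-64\right) = \frac{1}{-318 + \sqrt{81 + 64}} \left(-64\right) = \frac{1}{-318 + \sqrt{145}} \left(-64\right) = - \frac{64}{-318 + \sqrt{145}}$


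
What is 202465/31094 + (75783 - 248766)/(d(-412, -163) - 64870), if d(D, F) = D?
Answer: 664144769/72495661 ≈ 9.1612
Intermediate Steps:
202465/31094 + (75783 - 248766)/(d(-412, -163) - 64870) = 202465/31094 + (75783 - 248766)/(-412 - 64870) = 202465*(1/31094) - 172983/(-65282) = 202465/31094 - 172983*(-1/65282) = 202465/31094 + 172983/65282 = 664144769/72495661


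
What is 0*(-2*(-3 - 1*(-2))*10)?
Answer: 0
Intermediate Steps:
0*(-2*(-3 - 1*(-2))*10) = 0*(-2*(-3 + 2)*10) = 0*(-2*(-1)*10) = 0*(2*10) = 0*20 = 0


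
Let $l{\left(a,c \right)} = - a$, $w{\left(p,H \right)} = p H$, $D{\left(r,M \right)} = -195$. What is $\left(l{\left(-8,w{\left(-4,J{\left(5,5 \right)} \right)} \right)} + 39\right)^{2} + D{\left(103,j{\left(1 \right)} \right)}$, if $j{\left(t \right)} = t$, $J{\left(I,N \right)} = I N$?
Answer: $2014$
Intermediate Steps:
$w{\left(p,H \right)} = H p$
$\left(l{\left(-8,w{\left(-4,J{\left(5,5 \right)} \right)} \right)} + 39\right)^{2} + D{\left(103,j{\left(1 \right)} \right)} = \left(\left(-1\right) \left(-8\right) + 39\right)^{2} - 195 = \left(8 + 39\right)^{2} - 195 = 47^{2} - 195 = 2209 - 195 = 2014$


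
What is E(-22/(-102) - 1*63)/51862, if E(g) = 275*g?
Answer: -440275/1322481 ≈ -0.33292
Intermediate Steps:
E(-22/(-102) - 1*63)/51862 = (275*(-22/(-102) - 1*63))/51862 = (275*(-22*(-1/102) - 63))*(1/51862) = (275*(11/51 - 63))*(1/51862) = (275*(-3202/51))*(1/51862) = -880550/51*1/51862 = -440275/1322481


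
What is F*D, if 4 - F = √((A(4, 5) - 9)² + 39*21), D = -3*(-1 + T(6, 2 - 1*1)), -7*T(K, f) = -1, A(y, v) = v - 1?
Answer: 72/7 - 36*√211/7 ≈ -64.419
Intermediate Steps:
A(y, v) = -1 + v
T(K, f) = ⅐ (T(K, f) = -⅐*(-1) = ⅐)
D = 18/7 (D = -3*(-1 + ⅐) = -3*(-6/7) = 18/7 ≈ 2.5714)
F = 4 - 2*√211 (F = 4 - √(((-1 + 5) - 9)² + 39*21) = 4 - √((4 - 9)² + 819) = 4 - √((-5)² + 819) = 4 - √(25 + 819) = 4 - √844 = 4 - 2*√211 ≈ -25.052)
F*D = (4 - 2*√211)*(18/7) = 72/7 - 36*√211/7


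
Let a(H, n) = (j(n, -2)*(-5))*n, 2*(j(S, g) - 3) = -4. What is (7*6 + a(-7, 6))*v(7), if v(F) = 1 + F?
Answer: 96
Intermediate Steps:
j(S, g) = 1 (j(S, g) = 3 + (1/2)*(-4) = 3 - 2 = 1)
a(H, n) = -5*n (a(H, n) = (1*(-5))*n = -5*n)
(7*6 + a(-7, 6))*v(7) = (7*6 - 5*6)*(1 + 7) = (42 - 30)*8 = 12*8 = 96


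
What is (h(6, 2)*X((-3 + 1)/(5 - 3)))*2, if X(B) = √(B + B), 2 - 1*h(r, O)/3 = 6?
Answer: -24*I*√2 ≈ -33.941*I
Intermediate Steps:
h(r, O) = -12 (h(r, O) = 6 - 3*6 = 6 - 18 = -12)
X(B) = √2*√B (X(B) = √(2*B) = √2*√B)
(h(6, 2)*X((-3 + 1)/(5 - 3)))*2 = -12*√2*√((-3 + 1)/(5 - 3))*2 = -12*√2*√(-2/2)*2 = -12*√2*√(-2*½)*2 = -12*√2*√(-1)*2 = -12*√2*I*2 = -12*I*√2*2 = -24*I*√2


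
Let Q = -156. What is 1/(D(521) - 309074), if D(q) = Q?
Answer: -1/309230 ≈ -3.2338e-6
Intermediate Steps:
D(q) = -156
1/(D(521) - 309074) = 1/(-156 - 309074) = 1/(-309230) = -1/309230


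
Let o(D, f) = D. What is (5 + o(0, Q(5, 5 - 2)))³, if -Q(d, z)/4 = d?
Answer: 125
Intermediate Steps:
Q(d, z) = -4*d
(5 + o(0, Q(5, 5 - 2)))³ = (5 + 0)³ = 5³ = 125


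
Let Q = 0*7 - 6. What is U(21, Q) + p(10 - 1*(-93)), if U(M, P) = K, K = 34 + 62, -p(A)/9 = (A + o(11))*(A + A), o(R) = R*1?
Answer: -211260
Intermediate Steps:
o(R) = R
Q = -6 (Q = 0 - 6 = -6)
p(A) = -18*A*(11 + A) (p(A) = -9*(A + 11)*(A + A) = -9*(11 + A)*2*A = -18*A*(11 + A))
K = 96
U(M, P) = 96
U(21, Q) + p(10 - 1*(-93)) = 96 - 18*(10 - 1*(-93))*(11 + (10 - 1*(-93))) = 96 - 18*(10 + 93)*(11 + (10 + 93)) = 96 - 18*103*(11 + 103) = 96 - 18*103*114 = 96 - 211356 = -211260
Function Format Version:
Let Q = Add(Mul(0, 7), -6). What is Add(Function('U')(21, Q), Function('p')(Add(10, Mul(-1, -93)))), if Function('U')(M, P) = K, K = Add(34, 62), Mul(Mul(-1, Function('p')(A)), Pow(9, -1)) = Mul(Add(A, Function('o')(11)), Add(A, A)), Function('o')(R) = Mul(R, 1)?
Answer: -211260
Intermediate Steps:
Function('o')(R) = R
Q = -6 (Q = Add(0, -6) = -6)
Function('p')(A) = Mul(-18, A, Add(11, A)) (Function('p')(A) = Mul(-9, Mul(Add(A, 11), Add(A, A))) = Mul(-9, Mul(Add(11, A), Mul(2, A))) = Mul(-9, Mul(2, A, Add(11, A))) = Mul(-18, A, Add(11, A)))
K = 96
Function('U')(M, P) = 96
Add(Function('U')(21, Q), Function('p')(Add(10, Mul(-1, -93)))) = Add(96, Mul(-18, Add(10, Mul(-1, -93)), Add(11, Add(10, Mul(-1, -93))))) = Add(96, Mul(-18, Add(10, 93), Add(11, Add(10, 93)))) = Add(96, Mul(-18, 103, Add(11, 103))) = Add(96, Mul(-18, 103, 114)) = Add(96, -211356) = -211260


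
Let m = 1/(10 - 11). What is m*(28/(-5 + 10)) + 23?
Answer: 87/5 ≈ 17.400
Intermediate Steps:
m = -1 (m = 1/(-1) = -1)
m*(28/(-5 + 10)) + 23 = -28/(-5 + 10) + 23 = -28/5 + 23 = 87/5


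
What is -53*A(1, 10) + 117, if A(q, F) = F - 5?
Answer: -148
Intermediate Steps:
A(q, F) = -5 + F
-53*A(1, 10) + 117 = -53*(-5 + 10) + 117 = -53*5 + 117 = -265 + 117 = -148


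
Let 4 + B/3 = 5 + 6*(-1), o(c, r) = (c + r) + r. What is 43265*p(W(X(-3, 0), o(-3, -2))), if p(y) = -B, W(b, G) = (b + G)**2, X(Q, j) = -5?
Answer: 648975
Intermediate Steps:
o(c, r) = c + 2*r
W(b, G) = (G + b)**2
B = -15 (B = -12 + 3*(5 + 6*(-1)) = -12 + 3*(5 - 6) = -12 + 3*(-1) = -12 - 3 = -15)
p(y) = 15 (p(y) = -1*(-15) = 15)
43265*p(W(X(-3, 0), o(-3, -2))) = 43265*15 = 648975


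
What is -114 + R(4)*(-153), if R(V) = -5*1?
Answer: 651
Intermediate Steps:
R(V) = -5
-114 + R(4)*(-153) = -114 - 5*(-153) = -114 + 765 = 651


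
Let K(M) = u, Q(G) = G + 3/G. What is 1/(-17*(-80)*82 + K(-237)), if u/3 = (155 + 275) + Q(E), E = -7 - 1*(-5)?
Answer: 2/225599 ≈ 8.8653e-6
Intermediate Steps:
E = -2 (E = -7 + 5 = -2)
u = 2559/2 (u = 3*((155 + 275) + (-2 + 3/(-2))) = 3*(430 + (-2 + 3*(-1/2))) = 3*(430 + (-2 - 3/2)) = 3*(430 - 7/2) = 3*(853/2) = 2559/2 ≈ 1279.5)
K(M) = 2559/2
1/(-17*(-80)*82 + K(-237)) = 1/(-17*(-80)*82 + 2559/2) = 1/(1360*82 + 2559/2) = 1/(111520 + 2559/2) = 1/(225599/2) = 2/225599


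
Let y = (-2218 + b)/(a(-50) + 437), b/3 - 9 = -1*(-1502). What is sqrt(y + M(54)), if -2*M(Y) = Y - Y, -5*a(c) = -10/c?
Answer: 5*sqrt(6322265)/5462 ≈ 2.3017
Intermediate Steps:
b = 4533 (b = 27 + 3*(-1*(-1502)) = 27 + 3*1502 = 27 + 4506 = 4533)
a(c) = 2/c (a(c) = -(-2)/c = 2/c)
M(Y) = 0 (M(Y) = -(Y - Y)/2 = -1/2*0 = 0)
y = 57875/10924 (y = (-2218 + 4533)/(2/(-50) + 437) = 2315/(2*(-1/50) + 437) = 2315/(-1/25 + 437) = 2315/(10924/25) = 2315*(25/10924) = 57875/10924 ≈ 5.2980)
sqrt(y + M(54)) = sqrt(57875/10924 + 0) = sqrt(57875/10924) = 5*sqrt(6322265)/5462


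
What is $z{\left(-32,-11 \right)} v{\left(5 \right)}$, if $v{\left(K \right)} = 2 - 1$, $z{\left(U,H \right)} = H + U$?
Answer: $-43$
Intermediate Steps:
$v{\left(K \right)} = 1$ ($v{\left(K \right)} = 2 - 1 = 1$)
$z{\left(-32,-11 \right)} v{\left(5 \right)} = \left(-11 - 32\right) 1 = \left(-43\right) 1 = -43$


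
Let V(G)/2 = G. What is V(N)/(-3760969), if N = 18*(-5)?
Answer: 180/3760969 ≈ 4.7860e-5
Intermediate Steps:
N = -90
V(G) = 2*G
V(N)/(-3760969) = (2*(-90))/(-3760969) = -180*(-1/3760969) = 180/3760969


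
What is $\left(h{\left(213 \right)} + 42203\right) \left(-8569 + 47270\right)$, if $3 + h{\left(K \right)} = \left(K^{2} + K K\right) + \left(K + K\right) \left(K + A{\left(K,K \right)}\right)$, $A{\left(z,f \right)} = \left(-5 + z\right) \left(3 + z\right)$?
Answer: $749367617804$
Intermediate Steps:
$h{\left(K \right)} = -3 + 2 K^{2} + 2 K \left(-15 + K^{2} - K\right)$ ($h{\left(K \right)} = -3 + \left(\left(K^{2} + K K\right) + \left(K + K\right) \left(K - \left(15 - K^{2} + 2 K\right)\right)\right) = -3 + \left(\left(K^{2} + K^{2}\right) + 2 K \left(-15 + K^{2} - K\right)\right) = -3 + \left(2 K^{2} + 2 K \left(-15 + K^{2} - K\right)\right) = -3 + 2 K^{2} + 2 K \left(-15 + K^{2} - K\right)$)
$\left(h{\left(213 \right)} + 42203\right) \left(-8569 + 47270\right) = \left(\left(-3 - 6390 + 2 \cdot 213^{3}\right) + 42203\right) \left(-8569 + 47270\right) = \left(\left(-3 - 6390 + 2 \cdot 9663597\right) + 42203\right) 38701 = \left(\left(-3 - 6390 + 19327194\right) + 42203\right) 38701 = \left(19320801 + 42203\right) 38701 = 19363004 \cdot 38701 = 749367617804$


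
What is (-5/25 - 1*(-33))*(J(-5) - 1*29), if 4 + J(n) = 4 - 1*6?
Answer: -1148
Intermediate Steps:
J(n) = -6 (J(n) = -4 + (4 - 1*6) = -4 + (4 - 6) = -4 - 2 = -6)
(-5/25 - 1*(-33))*(J(-5) - 1*29) = (-5/25 - 1*(-33))*(-6 - 1*29) = (-5*1/25 + 33)*(-6 - 29) = (-⅕ + 33)*(-35) = (164/5)*(-35) = -1148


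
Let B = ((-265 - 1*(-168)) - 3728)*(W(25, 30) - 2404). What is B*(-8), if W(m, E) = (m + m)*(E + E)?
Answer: 18237600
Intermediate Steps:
W(m, E) = 4*E*m (W(m, E) = (2*m)*(2*E) = 4*E*m)
B = -2279700 (B = ((-265 - 1*(-168)) - 3728)*(4*30*25 - 2404) = ((-265 + 168) - 3728)*(3000 - 2404) = (-97 - 3728)*596 = -3825*596 = -2279700)
B*(-8) = -2279700*(-8) = 18237600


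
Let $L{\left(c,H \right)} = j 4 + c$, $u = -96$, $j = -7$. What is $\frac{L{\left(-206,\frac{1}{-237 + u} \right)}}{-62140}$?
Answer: $\frac{9}{2390} \approx 0.0037657$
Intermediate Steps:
$L{\left(c,H \right)} = -28 + c$ ($L{\left(c,H \right)} = \left(-7\right) 4 + c = -28 + c$)
$\frac{L{\left(-206,\frac{1}{-237 + u} \right)}}{-62140} = \frac{-28 - 206}{-62140} = \left(-234\right) \left(- \frac{1}{62140}\right) = \frac{9}{2390}$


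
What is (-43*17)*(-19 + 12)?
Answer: 5117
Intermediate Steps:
(-43*17)*(-19 + 12) = -731*(-7) = 5117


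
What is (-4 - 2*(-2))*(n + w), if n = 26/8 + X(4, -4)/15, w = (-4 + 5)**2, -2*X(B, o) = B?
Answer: 0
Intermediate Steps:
X(B, o) = -B/2
w = 1 (w = 1**2 = 1)
n = 187/60 (n = 26/8 - 1/2*4/15 = 26*(1/8) - 2*1/15 = 13/4 - 2/15 = 187/60 ≈ 3.1167)
(-4 - 2*(-2))*(n + w) = (-4 - 2*(-2))*(187/60 + 1) = (-4 + 4)*(247/60) = 0*(247/60) = 0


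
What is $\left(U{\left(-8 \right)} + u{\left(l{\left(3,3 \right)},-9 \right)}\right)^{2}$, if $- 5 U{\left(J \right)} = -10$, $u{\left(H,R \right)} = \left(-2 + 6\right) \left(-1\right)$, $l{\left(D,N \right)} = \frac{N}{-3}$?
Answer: $4$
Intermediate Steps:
$l{\left(D,N \right)} = - \frac{N}{3}$ ($l{\left(D,N \right)} = N \left(- \frac{1}{3}\right) = - \frac{N}{3}$)
$u{\left(H,R \right)} = -4$ ($u{\left(H,R \right)} = 4 \left(-1\right) = -4$)
$U{\left(J \right)} = 2$ ($U{\left(J \right)} = \left(- \frac{1}{5}\right) \left(-10\right) = 2$)
$\left(U{\left(-8 \right)} + u{\left(l{\left(3,3 \right)},-9 \right)}\right)^{2} = \left(2 - 4\right)^{2} = \left(-2\right)^{2} = 4$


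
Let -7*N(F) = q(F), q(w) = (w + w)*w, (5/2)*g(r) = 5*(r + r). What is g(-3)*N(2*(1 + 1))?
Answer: 384/7 ≈ 54.857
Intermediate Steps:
g(r) = 4*r (g(r) = 2*(5*(r + r))/5 = 2*(5*(2*r))/5 = 2*(10*r)/5 = 4*r)
q(w) = 2*w**2 (q(w) = (2*w)*w = 2*w**2)
N(F) = -2*F**2/7
g(-3)*N(2*(1 + 1)) = (4*(-3))*(-2*4*(1 + 1)**2/7) = -(-24)*(2*2)**2/7 = -(-24)*4**2/7 = -(-24)*16/7 = -12*(-32/7) = 384/7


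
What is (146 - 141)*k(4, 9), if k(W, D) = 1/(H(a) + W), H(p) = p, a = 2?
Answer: ⅚ ≈ 0.83333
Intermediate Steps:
k(W, D) = 1/(2 + W)
(146 - 141)*k(4, 9) = (146 - 141)/(2 + 4) = 5/6 = 5*(⅙) = ⅚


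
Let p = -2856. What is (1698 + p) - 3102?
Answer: -4260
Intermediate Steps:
(1698 + p) - 3102 = (1698 - 2856) - 3102 = -1158 - 3102 = -4260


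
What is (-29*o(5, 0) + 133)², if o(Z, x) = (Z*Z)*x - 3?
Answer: 48400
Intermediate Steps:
o(Z, x) = -3 + x*Z² (o(Z, x) = Z²*x - 3 = x*Z² - 3 = -3 + x*Z²)
(-29*o(5, 0) + 133)² = (-29*(-3 + 0*5²) + 133)² = (-29*(-3 + 0*25) + 133)² = (-29*(-3 + 0) + 133)² = (-29*(-3) + 133)² = (87 + 133)² = 220² = 48400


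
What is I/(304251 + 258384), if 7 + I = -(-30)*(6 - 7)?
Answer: -37/562635 ≈ -6.5762e-5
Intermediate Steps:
I = -37 (I = -7 - (-30)*(6 - 7) = -7 - (-30)*(-1) = -7 - 15*2 = -7 - 30 = -37)
I/(304251 + 258384) = -37/(304251 + 258384) = -37/562635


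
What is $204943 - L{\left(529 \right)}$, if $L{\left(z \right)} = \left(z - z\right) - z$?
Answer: $205472$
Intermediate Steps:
$L{\left(z \right)} = - z$ ($L{\left(z \right)} = 0 - z = - z$)
$204943 - L{\left(529 \right)} = 204943 - \left(-1\right) 529 = 204943 - -529 = 204943 + 529 = 205472$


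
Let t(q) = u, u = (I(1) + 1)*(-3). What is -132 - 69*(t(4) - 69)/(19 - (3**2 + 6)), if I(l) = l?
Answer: 4647/4 ≈ 1161.8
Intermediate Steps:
u = -6 (u = (1 + 1)*(-3) = 2*(-3) = -6)
t(q) = -6
-132 - 69*(t(4) - 69)/(19 - (3**2 + 6)) = -132 - 69*(-6 - 69)/(19 - (3**2 + 6)) = -132 - (-5175)/(19 - (9 + 6)) = -132 - (-5175)/(19 - 1*15) = -132 - (-5175)/(19 - 15) = -132 - (-5175)/4 = -132 - 69*(-75/4) = -132 + 5175/4 = 4647/4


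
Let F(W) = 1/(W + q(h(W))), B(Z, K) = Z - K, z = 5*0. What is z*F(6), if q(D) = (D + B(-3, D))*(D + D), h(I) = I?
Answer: 0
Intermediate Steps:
z = 0
q(D) = -6*D (q(D) = (D + (-3 - D))*(D + D) = -6*D)
F(W) = -1/(5*W) (F(W) = 1/(W - 6*W) = 1/(-5*W) = -1/(5*W))
z*F(6) = 0*(-1/5/6) = 0*(-1/5*1/6) = 0*(-1/30) = 0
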